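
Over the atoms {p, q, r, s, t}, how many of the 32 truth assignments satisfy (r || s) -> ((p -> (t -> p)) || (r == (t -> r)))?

32

Initial set: {T ((r || s) -> ((p -> (t -> p)) || (r == (t -> r))))}.
T ((r || s) -> ((p -> (t -> p)) || (r == (t -> r)))): β-rule — branch into F (r || s)  //  T ((p -> (t -> p)) || (r == (t -> r))).
  branch 1 (add F (r || s)):
    F (r || s): α-rule — add F r, F s.
    ○ open, literals {r=F, s=F}.
  branch 2 (add T ((p -> (t -> p)) || (r == (t -> r)))):
    T ((p -> (t -> p)) || (r == (t -> r))): β-rule — branch into T (p -> (t -> p))  //  T (r == (t -> r)).
      branch 2.1 (add T (p -> (t -> p))):
        T (p -> (t -> p)): β-rule — branch into F p  //  T (t -> p).
          branch 2.1.1 (add F p):
            ○ open, literals {p=F}.
          branch 2.1.2 (add T (t -> p)):
            T (t -> p): β-rule — branch into F t  //  T p.
              branch 2.1.2.1 (add F t):
                ○ open, literals {t=F}.
              branch 2.1.2.2 (add T p):
                ○ open, literals {p=T}.
      branch 2.2 (add T (r == (t -> r))):
        T (r == (t -> r)): β-rule — branch into T r, T (t -> r)  //  F r, F (t -> r).
          branch 2.2.1 (add T r, T (t -> r)):
            T (t -> r): β-rule — branch into F t  //  T r.
              branch 2.2.1.1 (add F t):
                ○ open, literals {r=T, t=F}.
              branch 2.2.1.2 (add T r):
                ○ open, literals {r=T}.
          branch 2.2.2 (add F r, F (t -> r)):
            F (t -> r): α-rule — add T t, F r.
            ○ open, literals {r=F, t=T}.
0 branches closed, 7 open.
Each open branch fixes some atoms; the unmentioned ones are free. Counting distinct full assignments: branch {r=F, s=F} (p, q, t) contributes 8 new; branch {p=F} (q, r, s, t) contributes 12 new; branch {t=F} (p, q, r, s) contributes 6 new; branch {p=T} (q, r, s, t) contributes 6 new; branch {r=T, t=F} (p, q, s) contributes 0 new; branch {r=T} (p, q, s, t) contributes 0 new; branch {r=F, t=T} (p, q, s) contributes 0 new. Total: 32.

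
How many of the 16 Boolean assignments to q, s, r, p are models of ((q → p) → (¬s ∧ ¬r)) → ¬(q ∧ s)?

14

Initial set: {T (((q → p) → (¬s ∧ ¬r)) → ¬(q ∧ s))}.
T (((q → p) → (¬s ∧ ¬r)) → ¬(q ∧ s)): β-rule — branch into F ((q → p) → (¬s ∧ ¬r))  //  T ¬(q ∧ s).
  branch 1 (add F ((q → p) → (¬s ∧ ¬r))):
    F ((q → p) → (¬s ∧ ¬r)): α-rule — add T (q → p), F (¬s ∧ ¬r).
    T (q → p): β-rule — branch into F q  //  T p.
      branch 1.1 (add F q):
        F (¬s ∧ ¬r): β-rule — branch into F ¬s  //  F ¬r.
          branch 1.1.1 (add F ¬s):
            ○ open, literals {q=F, s=T}.
          branch 1.1.2 (add F ¬r):
            ○ open, literals {q=F, r=T}.
      branch 1.2 (add T p):
        F (¬s ∧ ¬r): β-rule — branch into F ¬s  //  F ¬r.
          branch 1.2.1 (add F ¬s):
            ○ open, literals {p=T, s=T}.
          branch 1.2.2 (add F ¬r):
            ○ open, literals {p=T, r=T}.
  branch 2 (add T ¬(q ∧ s)):
    T ¬(q ∧ s): β-rule — branch into F q  //  F s.
      branch 2.1 (add F q):
        ○ open, literals {q=F}.
      branch 2.2 (add F s):
        ○ open, literals {s=F}.
0 branches closed, 6 open.
Each open branch fixes some atoms; the unmentioned ones are free. Counting distinct full assignments: branch {q=F, s=T} (r, p) contributes 4 new; branch {q=F, r=T} (s, p) contributes 2 new; branch {p=T, s=T} (q, r) contributes 2 new; branch {p=T, r=T} (q, s) contributes 1 new; branch {q=F} (s, r, p) contributes 2 new; branch {s=F} (q, r, p) contributes 3 new. Total: 14.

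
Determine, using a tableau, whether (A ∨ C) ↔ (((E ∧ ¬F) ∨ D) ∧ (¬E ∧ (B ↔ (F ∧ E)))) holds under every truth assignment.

Assume the negation and expand:
Initial set: {¬((A ∨ C) ↔ (((E ∧ ¬F) ∨ D) ∧ (¬E ∧ (B ↔ (F ∧ E)))))}.
¬((A ∨ C) ↔ (((E ∧ ¬F) ∨ D) ∧ (¬E ∧ (B ↔ (F ∧ E))))): β-rule — branch into (A ∨ C), ¬(((E ∧ ¬F) ∨ D) ∧ (¬E ∧ (B ↔ (F ∧ E))))  //  ¬(A ∨ C), (((E ∧ ¬F) ∨ D) ∧ (¬E ∧ (B ↔ (F ∧ E)))).
  branch 1 (add (A ∨ C), ¬(((E ∧ ¬F) ∨ D) ∧ (¬E ∧ (B ↔ (F ∧ E))))):
    (A ∨ C): β-rule — branch into A  //  C.
      branch 1.1 (add A):
        ¬(((E ∧ ¬F) ∨ D) ∧ (¬E ∧ (B ↔ (F ∧ E)))): β-rule — branch into ¬((E ∧ ¬F) ∨ D)  //  ¬(¬E ∧ (B ↔ (F ∧ E))).
          branch 1.1.1 (add ¬((E ∧ ¬F) ∨ D)):
            ¬((E ∧ ¬F) ∨ D): α-rule — add ¬(E ∧ ¬F), ¬D.
            ¬(E ∧ ¬F): β-rule — branch into ¬E  //  ¬¬F.
              branch 1.1.1.1 (add ¬E):
                ○ open, literals {A=true, D=false, E=false}.
              branch 1.1.1.2 (add ¬¬F):
                ○ open, literals {A=true, D=false, F=true}.
          branch 1.1.2 (add ¬(¬E ∧ (B ↔ (F ∧ E)))):
            ¬(¬E ∧ (B ↔ (F ∧ E))): β-rule — branch into ¬¬E  //  ¬(B ↔ (F ∧ E)).
              branch 1.1.2.1 (add ¬¬E):
                ○ open, literals {A=true, E=true}.
              branch 1.1.2.2 (add ¬(B ↔ (F ∧ E))):
                ¬(B ↔ (F ∧ E)): β-rule — branch into B, ¬(F ∧ E)  //  ¬B, (F ∧ E).
                  branch 1.1.2.2.1 (add B, ¬(F ∧ E)):
                    ¬(F ∧ E): β-rule — branch into ¬F  //  ¬E.
                      branch 1.1.2.2.1.1 (add ¬F):
                        ○ open, literals {A=true, B=true, F=false}.
                      branch 1.1.2.2.1.2 (add ¬E):
                        ○ open, literals {A=true, B=true, E=false}.
                  branch 1.1.2.2.2 (add ¬B, (F ∧ E)):
                    (F ∧ E): α-rule — add F, E.
                    ○ open, literals {A=true, B=false, E=true, F=true}.
      branch 1.2 (add C):
        ¬(((E ∧ ¬F) ∨ D) ∧ (¬E ∧ (B ↔ (F ∧ E)))): β-rule — branch into ¬((E ∧ ¬F) ∨ D)  //  ¬(¬E ∧ (B ↔ (F ∧ E))).
          branch 1.2.1 (add ¬((E ∧ ¬F) ∨ D)):
            ¬((E ∧ ¬F) ∨ D): α-rule — add ¬(E ∧ ¬F), ¬D.
            ¬(E ∧ ¬F): β-rule — branch into ¬E  //  ¬¬F.
              branch 1.2.1.1 (add ¬E):
                ○ open, literals {C=true, D=false, E=false}.
              branch 1.2.1.2 (add ¬¬F):
                ○ open, literals {C=true, D=false, F=true}.
          branch 1.2.2 (add ¬(¬E ∧ (B ↔ (F ∧ E)))):
            ¬(¬E ∧ (B ↔ (F ∧ E))): β-rule — branch into ¬¬E  //  ¬(B ↔ (F ∧ E)).
              branch 1.2.2.1 (add ¬¬E):
                ○ open, literals {C=true, E=true}.
              branch 1.2.2.2 (add ¬(B ↔ (F ∧ E))):
                ¬(B ↔ (F ∧ E)): β-rule — branch into B, ¬(F ∧ E)  //  ¬B, (F ∧ E).
                  branch 1.2.2.2.1 (add B, ¬(F ∧ E)):
                    ¬(F ∧ E): β-rule — branch into ¬F  //  ¬E.
                      branch 1.2.2.2.1.1 (add ¬F):
                        ○ open, literals {B=true, C=true, F=false}.
                      branch 1.2.2.2.1.2 (add ¬E):
                        ○ open, literals {B=true, C=true, E=false}.
                  branch 1.2.2.2.2 (add ¬B, (F ∧ E)):
                    (F ∧ E): α-rule — add F, E.
                    ○ open, literals {B=false, C=true, E=true, F=true}.
  branch 2 (add ¬(A ∨ C), (((E ∧ ¬F) ∨ D) ∧ (¬E ∧ (B ↔ (F ∧ E))))):
    ¬(A ∨ C): α-rule — add ¬A, ¬C.
    (((E ∧ ¬F) ∨ D) ∧ (¬E ∧ (B ↔ (F ∧ E)))): α-rule — add ((E ∧ ¬F) ∨ D), (¬E ∧ (B ↔ (F ∧ E))).
    (¬E ∧ (B ↔ (F ∧ E))): α-rule — add ¬E, (B ↔ (F ∧ E)).
    ((E ∧ ¬F) ∨ D): β-rule — branch into (E ∧ ¬F)  //  D.
      branch 2.1 (add (E ∧ ¬F)):
        (E ∧ ¬F): α-rule — add E, ¬F.
        × closes — contains both E and ¬E.
      branch 2.2 (add D):
        (B ↔ (F ∧ E)): β-rule — branch into B, (F ∧ E)  //  ¬B, ¬(F ∧ E).
          branch 2.2.1 (add B, (F ∧ E)):
            (F ∧ E): α-rule — add F, E.
            × closes — contains both E and ¬E.
          branch 2.2.2 (add ¬B, ¬(F ∧ E)):
            ¬(F ∧ E): β-rule — branch into ¬F  //  ¬E.
              branch 2.2.2.1 (add ¬F):
                ○ open, literals {A=false, B=false, C=false, D=true, E=false, F=false}.
              branch 2.2.2.2 (add ¬E):
                ○ open, literals {A=false, B=false, C=false, D=true, E=false}.
2 branches closed, 14 open.
An open branch gives a countermodel: A=true, D=false, E=false (unmentioned atoms arbitrary); under it the original formula is false.

Not valid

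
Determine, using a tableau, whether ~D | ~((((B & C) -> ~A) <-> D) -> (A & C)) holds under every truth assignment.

Not valid

Assume the negation and expand:
Initial set: {F (~D | ~((((B & C) -> ~A) <-> D) -> (A & C)))}.
F (~D | ~((((B & C) -> ~A) <-> D) -> (A & C))): α-rule — add F ~D, F ~((((B & C) -> ~A) <-> D) -> (A & C)).
F ~((((B & C) -> ~A) <-> D) -> (A & C)): β-rule — branch into F (((B & C) -> ~A) <-> D)  //  T (A & C).
  branch 1 (add F (((B & C) -> ~A) <-> D)):
    F (((B & C) -> ~A) <-> D): β-rule — branch into T ((B & C) -> ~A), F D  //  F ((B & C) -> ~A), T D.
      branch 1.1 (add T ((B & C) -> ~A), F D):
        × closes — contains both D and ~D.
      branch 1.2 (add F ((B & C) -> ~A), T D):
        F ((B & C) -> ~A): α-rule — add T (B & C), F ~A.
        T (B & C): α-rule — add T B, T C.
        ○ open, literals {A=T, B=T, C=T, D=T}.
  branch 2 (add T (A & C)):
    T (A & C): α-rule — add T A, T C.
    ○ open, literals {A=T, C=T, D=T}.
1 branch closed, 2 open.
An open branch gives a countermodel: A=T, B=T, C=T, D=T (unmentioned atoms arbitrary); under it the original formula is false.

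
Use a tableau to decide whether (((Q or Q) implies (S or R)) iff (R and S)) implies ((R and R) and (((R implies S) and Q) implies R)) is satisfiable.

Satisfiable

Initial set: {T ((((Q or Q) implies (S or R)) iff (R and S)) implies ((R and R) and (((R implies S) and Q) implies R)))}.
T ((((Q or Q) implies (S or R)) iff (R and S)) implies ((R and R) and (((R implies S) and Q) implies R))): β-rule — branch into F (((Q or Q) implies (S or R)) iff (R and S))  //  T ((R and R) and (((R implies S) and Q) implies R)).
  branch 1 (add F (((Q or Q) implies (S or R)) iff (R and S))):
    F (((Q or Q) implies (S or R)) iff (R and S)): β-rule — branch into T ((Q or Q) implies (S or R)), F (R and S)  //  F ((Q or Q) implies (S or R)), T (R and S).
      branch 1.1 (add T ((Q or Q) implies (S or R)), F (R and S)):
        T ((Q or Q) implies (S or R)): β-rule — branch into F (Q or Q)  //  T (S or R).
          branch 1.1.1 (add F (Q or Q)):
            F (Q or Q): α-rule — add F Q, F Q.
            F (R and S): β-rule — branch into F R  //  F S.
              branch 1.1.1.1 (add F R):
                ○ open, literals {Q=0, R=0}.
              branch 1.1.1.2 (add F S):
                ○ open, literals {Q=0, S=0}.
          branch 1.1.2 (add T (S or R)):
            F (R and S): β-rule — branch into F R  //  F S.
              branch 1.1.2.1 (add F R):
                T (S or R): β-rule — branch into T S  //  T R.
                  branch 1.1.2.1.1 (add T S):
                    ○ open, literals {R=0, S=1}.
                  branch 1.1.2.1.2 (add T R):
                    × closes — contains both R and not R.
              branch 1.1.2.2 (add F S):
                T (S or R): β-rule — branch into T S  //  T R.
                  branch 1.1.2.2.1 (add T S):
                    × closes — contains both S and not S.
                  branch 1.1.2.2.2 (add T R):
                    ○ open, literals {R=1, S=0}.
      branch 1.2 (add F ((Q or Q) implies (S or R)), T (R and S)):
        F ((Q or Q) implies (S or R)): α-rule — add T (Q or Q), F (S or R).
        T (R and S): α-rule — add T R, T S.
        F (S or R): α-rule — add F S, F R.
        × closes — contains both S and not S.
  branch 2 (add T ((R and R) and (((R implies S) and Q) implies R))):
    T ((R and R) and (((R implies S) and Q) implies R)): α-rule — add T (R and R), T (((R implies S) and Q) implies R).
    T (R and R): α-rule — add T R, T R.
    T (((R implies S) and Q) implies R): β-rule — branch into F ((R implies S) and Q)  //  T R.
      branch 2.1 (add F ((R implies S) and Q)):
        F ((R implies S) and Q): β-rule — branch into F (R implies S)  //  F Q.
          branch 2.1.1 (add F (R implies S)):
            F (R implies S): α-rule — add T R, F S.
            ○ open, literals {R=1, S=0}.
          branch 2.1.2 (add F Q):
            ○ open, literals {Q=0, R=1}.
      branch 2.2 (add T R):
        ○ open, literals {R=1}.
3 branches closed, 7 open.
An open branch gives a satisfying assignment: Q=0, R=0.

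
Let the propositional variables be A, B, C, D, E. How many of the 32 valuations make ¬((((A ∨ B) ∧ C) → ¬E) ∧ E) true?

22

Initial set: {¬((((A ∨ B) ∧ C) → ¬E) ∧ E)}.
¬((((A ∨ B) ∧ C) → ¬E) ∧ E): β-rule — branch into ¬(((A ∨ B) ∧ C) → ¬E)  //  ¬E.
  branch 1 (add ¬(((A ∨ B) ∧ C) → ¬E)):
    ¬(((A ∨ B) ∧ C) → ¬E): α-rule — add ((A ∨ B) ∧ C), ¬¬E.
    ((A ∨ B) ∧ C): α-rule — add (A ∨ B), C.
    (A ∨ B): β-rule — branch into A  //  B.
      branch 1.1 (add A):
        ○ open, literals {A=T, C=T, E=T}.
      branch 1.2 (add B):
        ○ open, literals {B=T, C=T, E=T}.
  branch 2 (add ¬E):
    ○ open, literals {E=F}.
0 branches closed, 3 open.
Each open branch fixes some atoms; the unmentioned ones are free. Counting distinct full assignments: branch {A=T, C=T, E=T} (B, D) contributes 4 new; branch {B=T, C=T, E=T} (A, D) contributes 2 new; branch {E=F} (A, B, C, D) contributes 16 new. Total: 22.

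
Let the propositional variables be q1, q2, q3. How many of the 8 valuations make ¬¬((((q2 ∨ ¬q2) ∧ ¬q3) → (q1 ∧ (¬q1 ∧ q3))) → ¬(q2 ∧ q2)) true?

Initial set: {¬¬((((q2 ∨ ¬q2) ∧ ¬q3) → (q1 ∧ (¬q1 ∧ q3))) → ¬(q2 ∧ q2))}.
¬¬((((q2 ∨ ¬q2) ∧ ¬q3) → (q1 ∧ (¬q1 ∧ q3))) → ¬(q2 ∧ q2)): drop double negation, giving ((((q2 ∨ ¬q2) ∧ ¬q3) → (q1 ∧ (¬q1 ∧ q3))) → ¬(q2 ∧ q2)).
((((q2 ∨ ¬q2) ∧ ¬q3) → (q1 ∧ (¬q1 ∧ q3))) → ¬(q2 ∧ q2)): β-rule — branch into ¬(((q2 ∨ ¬q2) ∧ ¬q3) → (q1 ∧ (¬q1 ∧ q3)))  //  ¬(q2 ∧ q2).
  branch 1 (add ¬(((q2 ∨ ¬q2) ∧ ¬q3) → (q1 ∧ (¬q1 ∧ q3)))):
    ¬(((q2 ∨ ¬q2) ∧ ¬q3) → (q1 ∧ (¬q1 ∧ q3))): α-rule — add ((q2 ∨ ¬q2) ∧ ¬q3), ¬(q1 ∧ (¬q1 ∧ q3)).
    ((q2 ∨ ¬q2) ∧ ¬q3): α-rule — add (q2 ∨ ¬q2), ¬q3.
    ¬(q1 ∧ (¬q1 ∧ q3)): β-rule — branch into ¬q1  //  ¬(¬q1 ∧ q3).
      branch 1.1 (add ¬q1):
        (q2 ∨ ¬q2): β-rule — branch into q2  //  ¬q2.
          branch 1.1.1 (add q2):
            ○ open, literals {q1=F, q2=T, q3=F}.
          branch 1.1.2 (add ¬q2):
            ○ open, literals {q1=F, q2=F, q3=F}.
      branch 1.2 (add ¬(¬q1 ∧ q3)):
        (q2 ∨ ¬q2): β-rule — branch into q2  //  ¬q2.
          branch 1.2.1 (add q2):
            ¬(¬q1 ∧ q3): β-rule — branch into ¬¬q1  //  ¬q3.
              branch 1.2.1.1 (add ¬¬q1):
                ○ open, literals {q1=T, q2=T, q3=F}.
              branch 1.2.1.2 (add ¬q3):
                ○ open, literals {q2=T, q3=F}.
          branch 1.2.2 (add ¬q2):
            ¬(¬q1 ∧ q3): β-rule — branch into ¬¬q1  //  ¬q3.
              branch 1.2.2.1 (add ¬¬q1):
                ○ open, literals {q1=T, q2=F, q3=F}.
              branch 1.2.2.2 (add ¬q3):
                ○ open, literals {q2=F, q3=F}.
  branch 2 (add ¬(q2 ∧ q2)):
    ¬(q2 ∧ q2): β-rule — branch into ¬q2  //  ¬q2.
      branch 2.1 (add ¬q2):
        ○ open, literals {q2=F}.
      branch 2.2 (add ¬q2):
        ○ open, literals {q2=F}.
0 branches closed, 8 open.
Each open branch fixes some atoms; the unmentioned ones are free. Counting distinct full assignments: branch {q1=F, q2=T, q3=F} (none free) contributes 1 new; branch {q1=F, q2=F, q3=F} (none free) contributes 1 new; branch {q1=T, q2=T, q3=F} (none free) contributes 1 new; branch {q2=T, q3=F} (q1) contributes 0 new; branch {q1=T, q2=F, q3=F} (none free) contributes 1 new; branch {q2=F, q3=F} (q1) contributes 0 new; branch {q2=F} (q1, q3) contributes 2 new; branch {q2=F} (q1, q3) contributes 0 new. Total: 6.

6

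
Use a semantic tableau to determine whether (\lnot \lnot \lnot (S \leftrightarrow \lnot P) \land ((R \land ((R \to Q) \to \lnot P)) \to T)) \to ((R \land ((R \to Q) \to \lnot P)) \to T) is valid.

Valid

Assume the negation and expand:
Initial set: {\lnot ((\lnot \lnot \lnot (S \leftrightarrow \lnot P) \land ((R \land ((R \to Q) \to \lnot P)) \to T)) \to ((R \land ((R \to Q) \to \lnot P)) \to T))}.
\lnot ((\lnot \lnot \lnot (S \leftrightarrow \lnot P) \land ((R \land ((R \to Q) \to \lnot P)) \to T)) \to ((R \land ((R \to Q) \to \lnot P)) \to T)): α-rule — add (\lnot \lnot \lnot (S \leftrightarrow \lnot P) \land ((R \land ((R \to Q) \to \lnot P)) \to T)), \lnot ((R \land ((R \to Q) \to \lnot P)) \to T).
(\lnot \lnot \lnot (S \leftrightarrow \lnot P) \land ((R \land ((R \to Q) \to \lnot P)) \to T)): α-rule — add \lnot \lnot \lnot (S \leftrightarrow \lnot P), ((R \land ((R \to Q) \to \lnot P)) \to T).
\lnot ((R \land ((R \to Q) \to \lnot P)) \to T): α-rule — add (R \land ((R \to Q) \to \lnot P)), \lnot T.
\lnot \lnot \lnot (S \leftrightarrow \lnot P): drop double negation, giving \lnot (S \leftrightarrow \lnot P).
(R \land ((R \to Q) \to \lnot P)): α-rule — add R, ((R \to Q) \to \lnot P).
((R \land ((R \to Q) \to \lnot P)) \to T): β-rule — branch into \lnot (R \land ((R \to Q) \to \lnot P))  //  T.
  branch 1 (add \lnot (R \land ((R \to Q) \to \lnot P))):
    \lnot (S \leftrightarrow \lnot P): β-rule — branch into S, \lnot \lnot P  //  \lnot S, \lnot P.
      branch 1.1 (add S, \lnot \lnot P):
        ((R \to Q) \to \lnot P): β-rule — branch into \lnot (R \to Q)  //  \lnot P.
          branch 1.1.1 (add \lnot (R \to Q)):
            \lnot (R \to Q): α-rule — add R, \lnot Q.
            \lnot (R \land ((R \to Q) \to \lnot P)): β-rule — branch into \lnot R  //  \lnot ((R \to Q) \to \lnot P).
              branch 1.1.1.1 (add \lnot R):
                × closes — contains both R and \lnot R.
              branch 1.1.1.2 (add \lnot ((R \to Q) \to \lnot P)):
                \lnot ((R \to Q) \to \lnot P): α-rule — add (R \to Q), \lnot \lnot P.
                (R \to Q): β-rule — branch into \lnot R  //  Q.
                  branch 1.1.1.2.1 (add \lnot R):
                    × closes — contains both R and \lnot R.
                  branch 1.1.1.2.2 (add Q):
                    × closes — contains both Q and \lnot Q.
          branch 1.1.2 (add \lnot P):
            × closes — contains both P and \lnot P.
      branch 1.2 (add \lnot S, \lnot P):
        ((R \to Q) \to \lnot P): β-rule — branch into \lnot (R \to Q)  //  \lnot P.
          branch 1.2.1 (add \lnot (R \to Q)):
            \lnot (R \to Q): α-rule — add R, \lnot Q.
            \lnot (R \land ((R \to Q) \to \lnot P)): β-rule — branch into \lnot R  //  \lnot ((R \to Q) \to \lnot P).
              branch 1.2.1.1 (add \lnot R):
                × closes — contains both R and \lnot R.
              branch 1.2.1.2 (add \lnot ((R \to Q) \to \lnot P)):
                \lnot ((R \to Q) \to \lnot P): α-rule — add (R \to Q), \lnot \lnot P.
                × closes — contains both P and \lnot P.
          branch 1.2.2 (add \lnot P):
            \lnot (R \land ((R \to Q) \to \lnot P)): β-rule — branch into \lnot R  //  \lnot ((R \to Q) \to \lnot P).
              branch 1.2.2.1 (add \lnot R):
                × closes — contains both R and \lnot R.
              branch 1.2.2.2 (add \lnot ((R \to Q) \to \lnot P)):
                \lnot ((R \to Q) \to \lnot P): α-rule — add (R \to Q), \lnot \lnot P.
                × closes — contains both P and \lnot P.
  branch 2 (add T):
    × closes — contains both T and \lnot T.
All 9 branches close.
Every branch closed, so the negation is unsatisfiable and the formula is valid.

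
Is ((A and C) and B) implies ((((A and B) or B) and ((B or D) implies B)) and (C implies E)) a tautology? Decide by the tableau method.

Assume the negation and expand:
Initial set: {not (((A and C) and B) implies ((((A and B) or B) and ((B or D) implies B)) and (C implies E)))}.
not (((A and C) and B) implies ((((A and B) or B) and ((B or D) implies B)) and (C implies E))): α-rule — add ((A and C) and B), not ((((A and B) or B) and ((B or D) implies B)) and (C implies E)).
((A and C) and B): α-rule — add (A and C), B.
(A and C): α-rule — add A, C.
not ((((A and B) or B) and ((B or D) implies B)) and (C implies E)): β-rule — branch into not (((A and B) or B) and ((B or D) implies B))  //  not (C implies E).
  branch 1 (add not (((A and B) or B) and ((B or D) implies B))):
    not (((A and B) or B) and ((B or D) implies B)): β-rule — branch into not ((A and B) or B)  //  not ((B or D) implies B).
      branch 1.1 (add not ((A and B) or B)):
        not ((A and B) or B): α-rule — add not (A and B), not B.
        × closes — contains both B and not B.
      branch 1.2 (add not ((B or D) implies B)):
        not ((B or D) implies B): α-rule — add (B or D), not B.
        × closes — contains both B and not B.
  branch 2 (add not (C implies E)):
    not (C implies E): α-rule — add C, not E.
    ○ open, literals {A=T, B=T, C=T, E=F}.
2 branches closed, 1 open.
An open branch gives a countermodel: A=T, B=T, C=T, E=F (unmentioned atoms arbitrary); under it the original formula is false.

Not valid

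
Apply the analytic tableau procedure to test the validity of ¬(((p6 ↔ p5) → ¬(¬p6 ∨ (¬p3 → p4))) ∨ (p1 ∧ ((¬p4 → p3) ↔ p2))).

Assume the negation and expand:
Initial set: {F ¬(((p6 ↔ p5) → ¬(¬p6 ∨ (¬p3 → p4))) ∨ (p1 ∧ ((¬p4 → p3) ↔ p2)))}.
F ¬(((p6 ↔ p5) → ¬(¬p6 ∨ (¬p3 → p4))) ∨ (p1 ∧ ((¬p4 → p3) ↔ p2))): β-rule — branch into T ((p6 ↔ p5) → ¬(¬p6 ∨ (¬p3 → p4)))  //  T (p1 ∧ ((¬p4 → p3) ↔ p2)).
  branch 1 (add T ((p6 ↔ p5) → ¬(¬p6 ∨ (¬p3 → p4)))):
    T ((p6 ↔ p5) → ¬(¬p6 ∨ (¬p3 → p4))): β-rule — branch into F (p6 ↔ p5)  //  T ¬(¬p6 ∨ (¬p3 → p4)).
      branch 1.1 (add F (p6 ↔ p5)):
        F (p6 ↔ p5): β-rule — branch into T p6, F p5  //  F p6, T p5.
          branch 1.1.1 (add T p6, F p5):
            ○ open, literals {p5=0, p6=1}.
          branch 1.1.2 (add F p6, T p5):
            ○ open, literals {p5=1, p6=0}.
      branch 1.2 (add T ¬(¬p6 ∨ (¬p3 → p4))):
        T ¬(¬p6 ∨ (¬p3 → p4)): α-rule — add F ¬p6, F (¬p3 → p4).
        F (¬p3 → p4): α-rule — add T ¬p3, F p4.
        ○ open, literals {p3=0, p4=0, p6=1}.
  branch 2 (add T (p1 ∧ ((¬p4 → p3) ↔ p2))):
    T (p1 ∧ ((¬p4 → p3) ↔ p2)): α-rule — add T p1, T ((¬p4 → p3) ↔ p2).
    T ((¬p4 → p3) ↔ p2): β-rule — branch into T (¬p4 → p3), T p2  //  F (¬p4 → p3), F p2.
      branch 2.1 (add T (¬p4 → p3), T p2):
        T (¬p4 → p3): β-rule — branch into F ¬p4  //  T p3.
          branch 2.1.1 (add F ¬p4):
            ○ open, literals {p1=1, p2=1, p4=1}.
          branch 2.1.2 (add T p3):
            ○ open, literals {p1=1, p2=1, p3=1}.
      branch 2.2 (add F (¬p4 → p3), F p2):
        F (¬p4 → p3): α-rule — add T ¬p4, F p3.
        ○ open, literals {p1=1, p2=0, p3=0, p4=0}.
0 branches closed, 6 open.
An open branch gives a countermodel: p5=0, p6=1 (unmentioned atoms arbitrary); under it the original formula is false.

Not valid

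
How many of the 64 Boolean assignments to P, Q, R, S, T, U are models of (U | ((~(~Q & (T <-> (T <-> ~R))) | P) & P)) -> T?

Initial set: {((U | ((~(~Q & (T <-> (T <-> ~R))) | P) & P)) -> T)}.
((U | ((~(~Q & (T <-> (T <-> ~R))) | P) & P)) -> T): β-rule — branch into ~(U | ((~(~Q & (T <-> (T <-> ~R))) | P) & P))  //  T.
  branch 1 (add ~(U | ((~(~Q & (T <-> (T <-> ~R))) | P) & P))):
    ~(U | ((~(~Q & (T <-> (T <-> ~R))) | P) & P)): α-rule — add ~U, ~((~(~Q & (T <-> (T <-> ~R))) | P) & P).
    ~((~(~Q & (T <-> (T <-> ~R))) | P) & P): β-rule — branch into ~(~(~Q & (T <-> (T <-> ~R))) | P)  //  ~P.
      branch 1.1 (add ~(~(~Q & (T <-> (T <-> ~R))) | P)):
        ~(~(~Q & (T <-> (T <-> ~R))) | P): α-rule — add ~~(~Q & (T <-> (T <-> ~R))), ~P.
        ~~(~Q & (T <-> (T <-> ~R))): α-rule — add ~Q, (T <-> (T <-> ~R)).
        (T <-> (T <-> ~R)): β-rule — branch into T, (T <-> ~R)  //  ~T, ~(T <-> ~R).
          branch 1.1.1 (add T, (T <-> ~R)):
            (T <-> ~R): β-rule — branch into T, ~R  //  ~T, ~~R.
              branch 1.1.1.1 (add T, ~R):
                ○ open, literals {P=F, Q=F, R=F, T=T, U=F}.
              branch 1.1.1.2 (add ~T, ~~R):
                × closes — contains both T and ~T.
          branch 1.1.2 (add ~T, ~(T <-> ~R)):
            ~(T <-> ~R): β-rule — branch into T, ~~R  //  ~T, ~R.
              branch 1.1.2.1 (add T, ~~R):
                × closes — contains both T and ~T.
              branch 1.1.2.2 (add ~T, ~R):
                ○ open, literals {P=F, Q=F, R=F, T=F, U=F}.
      branch 1.2 (add ~P):
        ○ open, literals {P=F, U=F}.
  branch 2 (add T):
    ○ open, literals {T=T}.
2 branches closed, 4 open.
Each open branch fixes some atoms; the unmentioned ones are free. Counting distinct full assignments: branch {P=F, Q=F, R=F, T=T, U=F} (S) contributes 2 new; branch {P=F, Q=F, R=F, T=F, U=F} (S) contributes 2 new; branch {P=F, U=F} (Q, R, S, T) contributes 12 new; branch {T=T} (P, Q, R, S, U) contributes 24 new. Total: 40.

40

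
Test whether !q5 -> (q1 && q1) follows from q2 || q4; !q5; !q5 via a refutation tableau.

No

Initial set: {(q2 || q4); !q5; !q5; !(!q5 -> (q1 && q1))}.
!(!q5 -> (q1 && q1)): α-rule — add !q5, !(q1 && q1).
(q2 || q4): β-rule — branch into q2  //  q4.
  branch 1 (add q2):
    !(q1 && q1): β-rule — branch into !q1  //  !q1.
      branch 1.1 (add !q1):
        ○ open, literals {q1=false, q2=true, q5=false}.
      branch 1.2 (add !q1):
        ○ open, literals {q1=false, q2=true, q5=false}.
  branch 2 (add q4):
    !(q1 && q1): β-rule — branch into !q1  //  !q1.
      branch 2.1 (add !q1):
        ○ open, literals {q1=false, q4=true, q5=false}.
      branch 2.2 (add !q1):
        ○ open, literals {q1=false, q4=true, q5=false}.
0 branches closed, 4 open.
An open branch gives a countermodel: q1=false, q2=true, q5=false (unmentioned atoms arbitrary); the premises hold there but the conclusion fails.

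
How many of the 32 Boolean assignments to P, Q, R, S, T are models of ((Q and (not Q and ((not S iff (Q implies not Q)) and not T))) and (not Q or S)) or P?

Initial set: {(((Q and (not Q and ((not S iff (Q implies not Q)) and not T))) and (not Q or S)) or P)}.
(((Q and (not Q and ((not S iff (Q implies not Q)) and not T))) and (not Q or S)) or P): β-rule — branch into ((Q and (not Q and ((not S iff (Q implies not Q)) and not T))) and (not Q or S))  //  P.
  branch 1 (add ((Q and (not Q and ((not S iff (Q implies not Q)) and not T))) and (not Q or S))):
    ((Q and (not Q and ((not S iff (Q implies not Q)) and not T))) and (not Q or S)): α-rule — add (Q and (not Q and ((not S iff (Q implies not Q)) and not T))), (not Q or S).
    (Q and (not Q and ((not S iff (Q implies not Q)) and not T))): α-rule — add Q, (not Q and ((not S iff (Q implies not Q)) and not T)).
    (not Q and ((not S iff (Q implies not Q)) and not T)): α-rule — add not Q, ((not S iff (Q implies not Q)) and not T).
    × closes — contains both Q and not Q.
  branch 2 (add P):
    ○ open, literals {P=T}.
1 branch closed, 1 open.
Each open branch fixes some atoms; the unmentioned ones are free. Counting distinct full assignments: branch {P=T} (Q, R, S, T) contributes 16 new. Total: 16.

16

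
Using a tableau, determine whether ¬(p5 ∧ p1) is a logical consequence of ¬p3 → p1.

Initial set: {(¬p3 → p1); ¬¬(p5 ∧ p1)}.
¬¬(p5 ∧ p1): α-rule — add p5, p1.
(¬p3 → p1): β-rule — branch into ¬¬p3  //  p1.
  branch 1 (add ¬¬p3):
    ○ open, literals {p1=T, p3=T, p5=T}.
  branch 2 (add p1):
    ○ open, literals {p1=T, p5=T}.
0 branches closed, 2 open.
An open branch gives a countermodel: p1=T, p3=T, p5=T (unmentioned atoms arbitrary); the premises hold there but the conclusion fails.

No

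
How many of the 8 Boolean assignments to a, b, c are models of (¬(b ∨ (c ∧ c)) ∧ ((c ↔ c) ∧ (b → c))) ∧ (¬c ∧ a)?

1

Initial set: {((¬(b ∨ (c ∧ c)) ∧ ((c ↔ c) ∧ (b → c))) ∧ (¬c ∧ a))}.
((¬(b ∨ (c ∧ c)) ∧ ((c ↔ c) ∧ (b → c))) ∧ (¬c ∧ a)): α-rule — add (¬(b ∨ (c ∧ c)) ∧ ((c ↔ c) ∧ (b → c))), (¬c ∧ a).
(¬(b ∨ (c ∧ c)) ∧ ((c ↔ c) ∧ (b → c))): α-rule — add ¬(b ∨ (c ∧ c)), ((c ↔ c) ∧ (b → c)).
(¬c ∧ a): α-rule — add ¬c, a.
¬(b ∨ (c ∧ c)): α-rule — add ¬b, ¬(c ∧ c).
((c ↔ c) ∧ (b → c)): α-rule — add (c ↔ c), (b → c).
¬(c ∧ c): β-rule — branch into ¬c  //  ¬c.
  branch 1 (add ¬c):
    (c ↔ c): β-rule — branch into c, c  //  ¬c, ¬c.
      branch 1.1 (add c, c):
        × closes — contains both c and ¬c.
      branch 1.2 (add ¬c, ¬c):
        (b → c): β-rule — branch into ¬b  //  c.
          branch 1.2.1 (add ¬b):
            ○ open, literals {a=T, b=F, c=F}.
          branch 1.2.2 (add c):
            × closes — contains both c and ¬c.
  branch 2 (add ¬c):
    (c ↔ c): β-rule — branch into c, c  //  ¬c, ¬c.
      branch 2.1 (add c, c):
        × closes — contains both c and ¬c.
      branch 2.2 (add ¬c, ¬c):
        (b → c): β-rule — branch into ¬b  //  c.
          branch 2.2.1 (add ¬b):
            ○ open, literals {a=T, b=F, c=F}.
          branch 2.2.2 (add c):
            × closes — contains both c and ¬c.
4 branches closed, 2 open.
Each open branch fixes some atoms; the unmentioned ones are free. Counting distinct full assignments: branch {a=T, b=F, c=F} (none free) contributes 1 new; branch {a=T, b=F, c=F} (none free) contributes 0 new. Total: 1.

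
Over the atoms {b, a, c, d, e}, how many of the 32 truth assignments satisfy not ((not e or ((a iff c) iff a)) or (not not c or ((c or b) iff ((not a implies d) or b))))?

3

Initial set: {T not ((not e or ((a iff c) iff a)) or (not not c or ((c or b) iff ((not a implies d) or b))))}.
T not ((not e or ((a iff c) iff a)) or (not not c or ((c or b) iff ((not a implies d) or b)))): α-rule — add F (not e or ((a iff c) iff a)), F (not not c or ((c or b) iff ((not a implies d) or b))).
F (not e or ((a iff c) iff a)): α-rule — add F not e, F ((a iff c) iff a).
F (not not c or ((c or b) iff ((not a implies d) or b))): α-rule — add F not not c, F ((c or b) iff ((not a implies d) or b)).
F not not c: drop double negation, giving F c.
F ((a iff c) iff a): β-rule — branch into T (a iff c), F a  //  F (a iff c), T a.
  branch 1 (add T (a iff c), F a):
    F ((c or b) iff ((not a implies d) or b)): β-rule — branch into T (c or b), F ((not a implies d) or b)  //  F (c or b), T ((not a implies d) or b).
      branch 1.1 (add T (c or b), F ((not a implies d) or b)):
        F ((not a implies d) or b): α-rule — add F (not a implies d), F b.
        F (not a implies d): α-rule — add T not a, F d.
        T (a iff c): β-rule — branch into T a, T c  //  F a, F c.
          branch 1.1.1 (add T a, T c):
            × closes — contains both a and not a.
          branch 1.1.2 (add F a, F c):
            T (c or b): β-rule — branch into T c  //  T b.
              branch 1.1.2.1 (add T c):
                × closes — contains both c and not c.
              branch 1.1.2.2 (add T b):
                × closes — contains both b and not b.
      branch 1.2 (add F (c or b), T ((not a implies d) or b)):
        F (c or b): α-rule — add F c, F b.
        T (a iff c): β-rule — branch into T a, T c  //  F a, F c.
          branch 1.2.1 (add T a, T c):
            × closes — contains both a and not a.
          branch 1.2.2 (add F a, F c):
            T ((not a implies d) or b): β-rule — branch into T (not a implies d)  //  T b.
              branch 1.2.2.1 (add T (not a implies d)):
                T (not a implies d): β-rule — branch into F not a  //  T d.
                  branch 1.2.2.1.1 (add F not a):
                    × closes — contains both a and not a.
                  branch 1.2.2.1.2 (add T d):
                    ○ open, literals {a=0, b=0, c=0, d=1, e=1}.
              branch 1.2.2.2 (add T b):
                × closes — contains both b and not b.
  branch 2 (add F (a iff c), T a):
    F ((c or b) iff ((not a implies d) or b)): β-rule — branch into T (c or b), F ((not a implies d) or b)  //  F (c or b), T ((not a implies d) or b).
      branch 2.1 (add T (c or b), F ((not a implies d) or b)):
        F ((not a implies d) or b): α-rule — add F (not a implies d), F b.
        F (not a implies d): α-rule — add T not a, F d.
        × closes — contains both a and not a.
      branch 2.2 (add F (c or b), T ((not a implies d) or b)):
        F (c or b): α-rule — add F c, F b.
        F (a iff c): β-rule — branch into T a, F c  //  F a, T c.
          branch 2.2.1 (add T a, F c):
            T ((not a implies d) or b): β-rule — branch into T (not a implies d)  //  T b.
              branch 2.2.1.1 (add T (not a implies d)):
                T (not a implies d): β-rule — branch into F not a  //  T d.
                  branch 2.2.1.1.1 (add F not a):
                    ○ open, literals {a=1, b=0, c=0, e=1}.
                  branch 2.2.1.1.2 (add T d):
                    ○ open, literals {a=1, b=0, c=0, d=1, e=1}.
              branch 2.2.1.2 (add T b):
                × closes — contains both b and not b.
          branch 2.2.2 (add F a, T c):
            × closes — contains both a and not a.
9 branches closed, 3 open.
Each open branch fixes some atoms; the unmentioned ones are free. Counting distinct full assignments: branch {a=0, b=0, c=0, d=1, e=1} (none free) contributes 1 new; branch {a=1, b=0, c=0, e=1} (d) contributes 2 new; branch {a=1, b=0, c=0, d=1, e=1} (none free) contributes 0 new. Total: 3.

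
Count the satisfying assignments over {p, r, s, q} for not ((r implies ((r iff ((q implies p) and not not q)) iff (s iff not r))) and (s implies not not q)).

8

Initial set: {not ((r implies ((r iff ((q implies p) and not not q)) iff (s iff not r))) and (s implies not not q))}.
not ((r implies ((r iff ((q implies p) and not not q)) iff (s iff not r))) and (s implies not not q)): β-rule — branch into not (r implies ((r iff ((q implies p) and not not q)) iff (s iff not r)))  //  not (s implies not not q).
  branch 1 (add not (r implies ((r iff ((q implies p) and not not q)) iff (s iff not r)))):
    not (r implies ((r iff ((q implies p) and not not q)) iff (s iff not r))): α-rule — add r, not ((r iff ((q implies p) and not not q)) iff (s iff not r)).
    not ((r iff ((q implies p) and not not q)) iff (s iff not r)): β-rule — branch into (r iff ((q implies p) and not not q)), not (s iff not r)  //  not (r iff ((q implies p) and not not q)), (s iff not r).
      branch 1.1 (add (r iff ((q implies p) and not not q)), not (s iff not r)):
        (r iff ((q implies p) and not not q)): β-rule — branch into r, ((q implies p) and not not q)  //  not r, not ((q implies p) and not not q).
          branch 1.1.1 (add r, ((q implies p) and not not q)):
            ((q implies p) and not not q): α-rule — add (q implies p), not not q.
            not not q: drop double negation, giving q.
            not (s iff not r): β-rule — branch into s, not not r  //  not s, not r.
              branch 1.1.1.1 (add s, not not r):
                (q implies p): β-rule — branch into not q  //  p.
                  branch 1.1.1.1.1 (add not q):
                    × closes — contains both q and not q.
                  branch 1.1.1.1.2 (add p):
                    ○ open, literals {p=true, q=true, r=true, s=true}.
              branch 1.1.1.2 (add not s, not r):
                × closes — contains both r and not r.
          branch 1.1.2 (add not r, not ((q implies p) and not not q)):
            × closes — contains both r and not r.
      branch 1.2 (add not (r iff ((q implies p) and not not q)), (s iff not r)):
        not (r iff ((q implies p) and not not q)): β-rule — branch into r, not ((q implies p) and not not q)  //  not r, ((q implies p) and not not q).
          branch 1.2.1 (add r, not ((q implies p) and not not q)):
            (s iff not r): β-rule — branch into s, not r  //  not s, not not r.
              branch 1.2.1.1 (add s, not r):
                × closes — contains both r and not r.
              branch 1.2.1.2 (add not s, not not r):
                not ((q implies p) and not not q): β-rule — branch into not (q implies p)  //  not not not q.
                  branch 1.2.1.2.1 (add not (q implies p)):
                    not (q implies p): α-rule — add q, not p.
                    ○ open, literals {p=false, q=true, r=true, s=false}.
                  branch 1.2.1.2.2 (add not not not q):
                    not not not q: drop double negation, giving not q.
                    ○ open, literals {q=false, r=true, s=false}.
          branch 1.2.2 (add not r, ((q implies p) and not not q)):
            × closes — contains both r and not r.
  branch 2 (add not (s implies not not q)):
    not (s implies not not q): α-rule — add s, not not not q.
    not not not q: drop double negation, giving not q.
    ○ open, literals {q=false, s=true}.
5 branches closed, 4 open.
Each open branch fixes some atoms; the unmentioned ones are free. Counting distinct full assignments: branch {p=true, q=true, r=true, s=true} (none free) contributes 1 new; branch {p=false, q=true, r=true, s=false} (none free) contributes 1 new; branch {q=false, r=true, s=false} (p) contributes 2 new; branch {q=false, s=true} (p, r) contributes 4 new. Total: 8.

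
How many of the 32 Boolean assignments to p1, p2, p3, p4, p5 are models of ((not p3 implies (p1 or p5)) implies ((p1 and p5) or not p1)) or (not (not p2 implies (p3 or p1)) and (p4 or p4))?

24

Initial set: {(((not p3 implies (p1 or p5)) implies ((p1 and p5) or not p1)) or (not (not p2 implies (p3 or p1)) and (p4 or p4)))}.
(((not p3 implies (p1 or p5)) implies ((p1 and p5) or not p1)) or (not (not p2 implies (p3 or p1)) and (p4 or p4))): β-rule — branch into ((not p3 implies (p1 or p5)) implies ((p1 and p5) or not p1))  //  (not (not p2 implies (p3 or p1)) and (p4 or p4)).
  branch 1 (add ((not p3 implies (p1 or p5)) implies ((p1 and p5) or not p1))):
    ((not p3 implies (p1 or p5)) implies ((p1 and p5) or not p1)): β-rule — branch into not (not p3 implies (p1 or p5))  //  ((p1 and p5) or not p1).
      branch 1.1 (add not (not p3 implies (p1 or p5))):
        not (not p3 implies (p1 or p5)): α-rule — add not p3, not (p1 or p5).
        not (p1 or p5): α-rule — add not p1, not p5.
        ○ open, literals {p1=F, p3=F, p5=F}.
      branch 1.2 (add ((p1 and p5) or not p1)):
        ((p1 and p5) or not p1): β-rule — branch into (p1 and p5)  //  not p1.
          branch 1.2.1 (add (p1 and p5)):
            (p1 and p5): α-rule — add p1, p5.
            ○ open, literals {p1=T, p5=T}.
          branch 1.2.2 (add not p1):
            ○ open, literals {p1=F}.
  branch 2 (add (not (not p2 implies (p3 or p1)) and (p4 or p4))):
    (not (not p2 implies (p3 or p1)) and (p4 or p4)): α-rule — add not (not p2 implies (p3 or p1)), (p4 or p4).
    not (not p2 implies (p3 or p1)): α-rule — add not p2, not (p3 or p1).
    not (p3 or p1): α-rule — add not p3, not p1.
    (p4 or p4): β-rule — branch into p4  //  p4.
      branch 2.1 (add p4):
        ○ open, literals {p1=F, p2=F, p3=F, p4=T}.
      branch 2.2 (add p4):
        ○ open, literals {p1=F, p2=F, p3=F, p4=T}.
0 branches closed, 5 open.
Each open branch fixes some atoms; the unmentioned ones are free. Counting distinct full assignments: branch {p1=F, p3=F, p5=F} (p2, p4) contributes 4 new; branch {p1=T, p5=T} (p2, p3, p4) contributes 8 new; branch {p1=F} (p2, p3, p4, p5) contributes 12 new; branch {p1=F, p2=F, p3=F, p4=T} (p5) contributes 0 new; branch {p1=F, p2=F, p3=F, p4=T} (p5) contributes 0 new. Total: 24.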